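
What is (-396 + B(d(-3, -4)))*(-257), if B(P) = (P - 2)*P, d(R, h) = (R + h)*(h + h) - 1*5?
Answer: -540471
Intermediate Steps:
d(R, h) = -5 + 2*h*(R + h) (d(R, h) = (R + h)*(2*h) - 5 = 2*h*(R + h) - 5 = -5 + 2*h*(R + h))
B(P) = P*(-2 + P) (B(P) = (-2 + P)*P = P*(-2 + P))
(-396 + B(d(-3, -4)))*(-257) = (-396 + (-5 + 2*(-4)² + 2*(-3)*(-4))*(-2 + (-5 + 2*(-4)² + 2*(-3)*(-4))))*(-257) = (-396 + (-5 + 2*16 + 24)*(-2 + (-5 + 2*16 + 24)))*(-257) = (-396 + (-5 + 32 + 24)*(-2 + (-5 + 32 + 24)))*(-257) = (-396 + 51*(-2 + 51))*(-257) = (-396 + 51*49)*(-257) = (-396 + 2499)*(-257) = 2103*(-257) = -540471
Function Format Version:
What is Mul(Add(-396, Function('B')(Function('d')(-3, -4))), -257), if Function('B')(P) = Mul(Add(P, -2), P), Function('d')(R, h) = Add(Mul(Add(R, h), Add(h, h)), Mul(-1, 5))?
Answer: -540471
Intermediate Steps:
Function('d')(R, h) = Add(-5, Mul(2, h, Add(R, h))) (Function('d')(R, h) = Add(Mul(Add(R, h), Mul(2, h)), -5) = Add(Mul(2, h, Add(R, h)), -5) = Add(-5, Mul(2, h, Add(R, h))))
Function('B')(P) = Mul(P, Add(-2, P)) (Function('B')(P) = Mul(Add(-2, P), P) = Mul(P, Add(-2, P)))
Mul(Add(-396, Function('B')(Function('d')(-3, -4))), -257) = Mul(Add(-396, Mul(Add(-5, Mul(2, Pow(-4, 2)), Mul(2, -3, -4)), Add(-2, Add(-5, Mul(2, Pow(-4, 2)), Mul(2, -3, -4))))), -257) = Mul(Add(-396, Mul(Add(-5, Mul(2, 16), 24), Add(-2, Add(-5, Mul(2, 16), 24)))), -257) = Mul(Add(-396, Mul(Add(-5, 32, 24), Add(-2, Add(-5, 32, 24)))), -257) = Mul(Add(-396, Mul(51, Add(-2, 51))), -257) = Mul(Add(-396, Mul(51, 49)), -257) = Mul(Add(-396, 2499), -257) = Mul(2103, -257) = -540471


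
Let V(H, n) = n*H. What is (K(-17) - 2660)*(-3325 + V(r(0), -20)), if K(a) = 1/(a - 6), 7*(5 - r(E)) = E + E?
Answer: 209544925/23 ≈ 9.1107e+6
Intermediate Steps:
r(E) = 5 - 2*E/7 (r(E) = 5 - (E + E)/7 = 5 - 2*E/7)
V(H, n) = H*n
K(a) = 1/(-6 + a)
(K(-17) - 2660)*(-3325 + V(r(0), -20)) = (1/(-6 - 17) - 2660)*(-3325 + (5 - 2/7*0)*(-20)) = (1/(-23) - 2660)*(-3325 + (5 + 0)*(-20)) = (-1/23 - 2660)*(-3325 + 5*(-20)) = -61181*(-3325 - 100)/23 = -61181/23*(-3425) = 209544925/23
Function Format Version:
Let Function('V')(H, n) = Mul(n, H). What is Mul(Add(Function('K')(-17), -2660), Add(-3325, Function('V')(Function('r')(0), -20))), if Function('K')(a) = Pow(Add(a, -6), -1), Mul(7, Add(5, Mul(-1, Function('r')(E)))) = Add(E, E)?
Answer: Rational(209544925, 23) ≈ 9.1107e+6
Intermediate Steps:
Function('r')(E) = Add(5, Mul(Rational(-2, 7), E)) (Function('r')(E) = Add(5, Mul(Rational(-1, 7), Add(E, E))) = Add(5, Mul(Rational(-1, 7), Mul(2, E))) = Add(5, Mul(Rational(-2, 7), E)))
Function('V')(H, n) = Mul(H, n)
Function('K')(a) = Pow(Add(-6, a), -1)
Mul(Add(Function('K')(-17), -2660), Add(-3325, Function('V')(Function('r')(0), -20))) = Mul(Add(Pow(Add(-6, -17), -1), -2660), Add(-3325, Mul(Add(5, Mul(Rational(-2, 7), 0)), -20))) = Mul(Add(Pow(-23, -1), -2660), Add(-3325, Mul(Add(5, 0), -20))) = Mul(Add(Rational(-1, 23), -2660), Add(-3325, Mul(5, -20))) = Mul(Rational(-61181, 23), Add(-3325, -100)) = Mul(Rational(-61181, 23), -3425) = Rational(209544925, 23)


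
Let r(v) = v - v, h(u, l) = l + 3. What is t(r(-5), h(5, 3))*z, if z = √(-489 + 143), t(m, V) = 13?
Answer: 13*I*√346 ≈ 241.81*I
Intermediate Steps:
h(u, l) = 3 + l
r(v) = 0
z = I*√346 (z = √(-346) = I*√346 ≈ 18.601*I)
t(r(-5), h(5, 3))*z = 13*(I*√346) = 13*I*√346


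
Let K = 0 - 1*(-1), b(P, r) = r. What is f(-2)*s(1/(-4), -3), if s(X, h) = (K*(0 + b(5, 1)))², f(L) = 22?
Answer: 22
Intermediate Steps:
K = 1 (K = 0 + 1 = 1)
s(X, h) = 1 (s(X, h) = (1*(0 + 1))² = (1*1)² = 1² = 1)
f(-2)*s(1/(-4), -3) = 22*1 = 22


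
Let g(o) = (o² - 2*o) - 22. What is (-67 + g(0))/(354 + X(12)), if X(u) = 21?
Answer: -89/375 ≈ -0.23733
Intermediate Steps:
g(o) = -22 + o² - 2*o
(-67 + g(0))/(354 + X(12)) = (-67 + (-22 + 0² - 2*0))/(354 + 21) = (-67 + (-22 + 0 + 0))/375 = (-67 - 22)*(1/375) = -89*1/375 = -89/375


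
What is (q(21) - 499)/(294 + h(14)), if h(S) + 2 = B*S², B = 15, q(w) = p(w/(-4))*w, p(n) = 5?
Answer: -197/1616 ≈ -0.12191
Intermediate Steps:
q(w) = 5*w
h(S) = -2 + 15*S²
(q(21) - 499)/(294 + h(14)) = (5*21 - 499)/(294 + (-2 + 15*14²)) = (105 - 499)/(294 + (-2 + 15*196)) = -394/(294 + (-2 + 2940)) = -394/(294 + 2938) = -394/3232 = -394*1/3232 = -197/1616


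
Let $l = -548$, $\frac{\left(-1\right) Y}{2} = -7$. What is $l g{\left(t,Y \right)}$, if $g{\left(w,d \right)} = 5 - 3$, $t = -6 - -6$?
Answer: $-1096$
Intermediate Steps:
$t = 0$ ($t = -6 + 6 = 0$)
$Y = 14$ ($Y = \left(-2\right) \left(-7\right) = 14$)
$g{\left(w,d \right)} = 2$
$l g{\left(t,Y \right)} = \left(-548\right) 2 = -1096$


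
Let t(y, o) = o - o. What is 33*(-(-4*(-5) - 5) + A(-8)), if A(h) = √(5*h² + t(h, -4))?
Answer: -495 + 264*√5 ≈ 95.322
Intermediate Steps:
t(y, o) = 0
A(h) = √5*√(h²) (A(h) = √(5*h² + 0) = √(5*h²) = √5*√(h²))
33*(-(-4*(-5) - 5) + A(-8)) = 33*(-(-4*(-5) - 5) + √5*√((-8)²)) = 33*(-(20 - 5) + √5*√64) = 33*(-1*15 + √5*8) = 33*(-15 + 8*√5) = -495 + 264*√5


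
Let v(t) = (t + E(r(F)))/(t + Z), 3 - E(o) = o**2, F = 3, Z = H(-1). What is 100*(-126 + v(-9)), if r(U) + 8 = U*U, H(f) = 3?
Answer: -37450/3 ≈ -12483.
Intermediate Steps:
Z = 3
r(U) = -8 + U**2 (r(U) = -8 + U*U = -8 + U**2)
E(o) = 3 - o**2
v(t) = (2 + t)/(3 + t) (v(t) = (t + (3 - (-8 + 3**2)**2))/(t + 3) = (t + (3 - (-8 + 9)**2))/(3 + t) = (t + (3 - 1*1**2))/(3 + t) = (t + (3 - 1*1))/(3 + t) = (t + (3 - 1))/(3 + t) = (t + 2)/(3 + t) = (2 + t)/(3 + t))
100*(-126 + v(-9)) = 100*(-126 + (2 - 9)/(3 - 9)) = 100*(-126 - 7/(-6)) = 100*(-126 - 1/6*(-7)) = 100*(-126 + 7/6) = 100*(-749/6) = -37450/3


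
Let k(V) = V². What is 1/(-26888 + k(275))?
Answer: 1/48737 ≈ 2.0518e-5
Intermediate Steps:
1/(-26888 + k(275)) = 1/(-26888 + 275²) = 1/(-26888 + 75625) = 1/48737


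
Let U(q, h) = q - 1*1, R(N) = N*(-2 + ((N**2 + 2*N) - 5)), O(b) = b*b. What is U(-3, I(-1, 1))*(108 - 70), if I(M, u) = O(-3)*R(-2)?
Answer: -152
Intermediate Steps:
O(b) = b**2
R(N) = N*(-7 + N**2 + 2*N) (R(N) = N*(-2 + (-5 + N**2 + 2*N)) = N*(-7 + N**2 + 2*N))
I(M, u) = 126 (I(M, u) = (-3)**2*(-2*(-7 + (-2)**2 + 2*(-2))) = 9*(-2*(-7 + 4 - 4)) = 9*(-2*(-7)) = 9*14 = 126)
U(q, h) = -1 + q (U(q, h) = q - 1 = -1 + q)
U(-3, I(-1, 1))*(108 - 70) = (-1 - 3)*(108 - 70) = -4*38 = -152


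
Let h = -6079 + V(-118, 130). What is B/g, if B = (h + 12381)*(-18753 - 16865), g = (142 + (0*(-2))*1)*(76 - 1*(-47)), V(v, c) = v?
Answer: -110130856/8733 ≈ -12611.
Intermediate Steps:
g = 17466 (g = (142 + 0*1)*(76 + 47) = (142 + 0)*123 = 142*123 = 17466)
h = -6197 (h = -6079 - 118 = -6197)
B = -220261712 (B = (-6197 + 12381)*(-18753 - 16865) = 6184*(-35618) = -220261712)
B/g = -220261712/17466 = -220261712*1/17466 = -110130856/8733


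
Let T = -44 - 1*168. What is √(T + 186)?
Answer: I*√26 ≈ 5.099*I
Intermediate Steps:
T = -212 (T = -44 - 168 = -212)
√(T + 186) = √(-212 + 186) = √(-26) = I*√26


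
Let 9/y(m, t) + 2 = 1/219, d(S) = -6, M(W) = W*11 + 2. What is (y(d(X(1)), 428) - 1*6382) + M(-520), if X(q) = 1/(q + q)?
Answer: -5289671/437 ≈ -12105.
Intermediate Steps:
X(q) = 1/(2*q)
M(W) = 2 + 11*W (M(W) = 11*W + 2 = 2 + 11*W)
y(m, t) = -1971/437 (y(m, t) = 9/(-2 + 1/219) = 9/(-437/219) = 9*(-219/437) = -1971/437)
(y(d(X(1)), 428) - 1*6382) + M(-520) = (-1971/437 - 1*6382) + (2 + 11*(-520)) = (-1971/437 - 6382) + (2 - 5720) = -2790905/437 - 5718 = -5289671/437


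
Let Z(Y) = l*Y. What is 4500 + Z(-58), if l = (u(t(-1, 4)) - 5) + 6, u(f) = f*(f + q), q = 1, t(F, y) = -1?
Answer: 4442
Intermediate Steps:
u(f) = f*(1 + f) (u(f) = f*(f + 1) = f*(1 + f))
l = 1 (l = (-(1 - 1) - 5) + 6 = (-1*0 - 5) + 6 = (0 - 5) + 6 = -5 + 6 = 1)
Z(Y) = Y (Z(Y) = 1*Y = Y)
4500 + Z(-58) = 4500 - 58 = 4442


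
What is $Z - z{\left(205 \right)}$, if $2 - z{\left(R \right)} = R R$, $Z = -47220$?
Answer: $-5197$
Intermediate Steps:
$z{\left(R \right)} = 2 - R^{2}$ ($z{\left(R \right)} = 2 - R R = 2 - R^{2}$)
$Z - z{\left(205 \right)} = -47220 - \left(2 - 205^{2}\right) = -47220 - \left(2 - 42025\right) = -47220 - -42023 = -47220 + 42023 = -5197$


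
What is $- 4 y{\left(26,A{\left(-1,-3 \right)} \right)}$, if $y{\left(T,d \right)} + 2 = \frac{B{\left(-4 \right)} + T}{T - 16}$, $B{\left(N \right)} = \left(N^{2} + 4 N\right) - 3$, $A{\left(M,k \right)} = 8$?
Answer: $- \frac{6}{5} \approx -1.2$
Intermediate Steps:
$B{\left(N \right)} = -3 + N^{2} + 4 N$
$y{\left(T,d \right)} = -2 + \frac{-3 + T}{-16 + T}$ ($y{\left(T,d \right)} = -2 + \frac{\left(-3 + \left(-4\right)^{2} + 4 \left(-4\right)\right) + T}{T - 16} = -2 + \frac{\left(-3 + 16 - 16\right) + T}{-16 + T} = -2 + \frac{-3 + T}{-16 + T}$)
$- 4 y{\left(26,A{\left(-1,-3 \right)} \right)} = - 4 \frac{29 - 26}{-16 + 26} = - 4 \frac{29 - 26}{10} = - 4 \cdot \frac{1}{10} \cdot 3 = \left(-4\right) \frac{3}{10} = - \frac{6}{5}$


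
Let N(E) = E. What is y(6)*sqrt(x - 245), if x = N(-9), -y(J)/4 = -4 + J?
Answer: -8*I*sqrt(254) ≈ -127.5*I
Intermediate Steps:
y(J) = 16 - 4*J (y(J) = -4*(-4 + J) = 16 - 4*J)
x = -9
y(6)*sqrt(x - 245) = (16 - 4*6)*sqrt(-9 - 245) = (16 - 24)*sqrt(-254) = -8*I*sqrt(254)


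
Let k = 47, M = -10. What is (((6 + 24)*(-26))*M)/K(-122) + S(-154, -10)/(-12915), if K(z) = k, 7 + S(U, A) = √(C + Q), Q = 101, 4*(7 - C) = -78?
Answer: 14391047/86715 - √510/25830 ≈ 165.96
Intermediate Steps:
C = 53/2 (C = 7 - ¼*(-78) = 7 + 39/2 = 53/2 ≈ 26.500)
S(U, A) = -7 + √510/2 (S(U, A) = -7 + √(53/2 + 101) = -7 + √(255/2) = -7 + √510/2)
K(z) = 47
(((6 + 24)*(-26))*M)/K(-122) + S(-154, -10)/(-12915) = (((6 + 24)*(-26))*(-10))/47 + (-7 + √510/2)/(-12915) = ((30*(-26))*(-10))*(1/47) + (-7 + √510/2)*(-1/12915) = -780*(-10)*(1/47) + (1/1845 - √510/25830) = 7800*(1/47) + (1/1845 - √510/25830) = 7800/47 + (1/1845 - √510/25830) = 14391047/86715 - √510/25830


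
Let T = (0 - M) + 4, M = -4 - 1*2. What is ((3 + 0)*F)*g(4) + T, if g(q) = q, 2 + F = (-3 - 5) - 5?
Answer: -170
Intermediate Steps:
F = -15 (F = -2 + ((-3 - 5) - 5) = -2 + (-8 - 5) = -2 - 13 = -15)
M = -6 (M = -4 - 2 = -6)
T = 10 (T = (0 - 1*(-6)) + 4 = (0 + 6) + 4 = 6 + 4 = 10)
((3 + 0)*F)*g(4) + T = ((3 + 0)*(-15))*4 + 10 = (3*(-15))*4 + 10 = -45*4 + 10 = -180 + 10 = -170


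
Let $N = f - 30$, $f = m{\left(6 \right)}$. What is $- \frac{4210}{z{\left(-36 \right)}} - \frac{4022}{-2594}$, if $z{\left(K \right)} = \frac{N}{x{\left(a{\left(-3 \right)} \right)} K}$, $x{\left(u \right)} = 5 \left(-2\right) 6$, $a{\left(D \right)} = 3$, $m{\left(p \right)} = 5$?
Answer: $\frac{471777979}{1297} \approx 3.6375 \cdot 10^{5}$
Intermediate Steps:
$f = 5$
$x{\left(u \right)} = -60$ ($x{\left(u \right)} = \left(-10\right) 6 = -60$)
$N = -25$ ($N = 5 - 30 = -25$)
$z{\left(K \right)} = \frac{5}{12 K}$ ($z{\left(K \right)} = - \frac{25}{\left(-60\right) K} = - 25 \left(- \frac{1}{60 K}\right) = \frac{5}{12 K}$)
$- \frac{4210}{z{\left(-36 \right)}} - \frac{4022}{-2594} = - \frac{4210}{\frac{5}{12} \frac{1}{-36}} - \frac{4022}{-2594} = - \frac{4210}{\frac{5}{12} \left(- \frac{1}{36}\right)} - - \frac{2011}{1297} = - \frac{4210}{- \frac{5}{432}} + \frac{2011}{1297} = \left(-4210\right) \left(- \frac{432}{5}\right) + \frac{2011}{1297} = 363744 + \frac{2011}{1297} = \frac{471777979}{1297}$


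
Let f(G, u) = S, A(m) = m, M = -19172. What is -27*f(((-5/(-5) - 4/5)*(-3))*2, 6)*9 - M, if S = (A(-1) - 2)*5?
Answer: 22817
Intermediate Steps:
S = -15 (S = (-1 - 2)*5 = -3*5 = -15)
f(G, u) = -15
-27*f(((-5/(-5) - 4/5)*(-3))*2, 6)*9 - M = -27*(-15)*9 - 1*(-19172) = 405*9 + 19172 = 3645 + 19172 = 22817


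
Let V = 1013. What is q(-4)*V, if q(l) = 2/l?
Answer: -1013/2 ≈ -506.50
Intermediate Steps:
q(-4)*V = (2/(-4))*1013 = (2*(-¼))*1013 = -½*1013 = -1013/2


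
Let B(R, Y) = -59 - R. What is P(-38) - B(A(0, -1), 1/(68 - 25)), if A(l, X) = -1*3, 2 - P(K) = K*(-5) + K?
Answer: -94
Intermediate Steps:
P(K) = 2 + 4*K (P(K) = 2 - (K*(-5) + K) = 2 - (-5*K + K) = 2 - (-4)*K = 2 + 4*K)
A(l, X) = -3
P(-38) - B(A(0, -1), 1/(68 - 25)) = (2 + 4*(-38)) - (-59 - 1*(-3)) = (2 - 152) - (-59 + 3) = -150 - 1*(-56) = -150 + 56 = -94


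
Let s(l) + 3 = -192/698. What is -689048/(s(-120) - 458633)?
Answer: 60119438/40016015 ≈ 1.5024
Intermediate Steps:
s(l) = -1143/349 (s(l) = -3 - 192/698 = -3 - 192*1/698 = -3 - 96/349 = -1143/349)
-689048/(s(-120) - 458633) = -689048/(-1143/349 - 458633) = -689048/(-160064060/349) = -689048*(-349/160064060) = 60119438/40016015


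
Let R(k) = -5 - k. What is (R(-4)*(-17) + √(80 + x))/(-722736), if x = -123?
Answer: -17/722736 - I*√43/722736 ≈ -2.3522e-5 - 9.0731e-6*I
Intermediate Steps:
(R(-4)*(-17) + √(80 + x))/(-722736) = ((-5 - 1*(-4))*(-17) + √(80 - 123))/(-722736) = ((-5 + 4)*(-17) + √(-43))*(-1/722736) = (-1*(-17) + I*√43)*(-1/722736) = (17 + I*√43)*(-1/722736) = -17/722736 - I*√43/722736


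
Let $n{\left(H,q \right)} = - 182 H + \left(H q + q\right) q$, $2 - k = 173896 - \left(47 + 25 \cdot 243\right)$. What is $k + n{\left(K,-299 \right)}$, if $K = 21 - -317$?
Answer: $30077651$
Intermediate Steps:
$K = 338$ ($K = 21 + 317 = 338$)
$k = -167772$ ($k = 2 - \left(173896 - \left(47 + 25 \cdot 243\right)\right) = 2 - \left(173896 - \left(47 + 6075\right)\right) = 2 - \left(173896 - 6122\right) = 2 - 167774 = -167772$)
$n{\left(H,q \right)} = - 182 H + q \left(q + H q\right)$ ($n{\left(H,q \right)} = - 182 H + \left(q + H q\right) q = - 182 H + q \left(q + H q\right)$)
$k + n{\left(K,-299 \right)} = -167772 + \left(\left(-299\right)^{2} - 61516 + 338 \left(-299\right)^{2}\right) = -167772 + \left(89401 - 61516 + 338 \cdot 89401\right) = -167772 + \left(89401 - 61516 + 30217538\right) = -167772 + 30245423 = 30077651$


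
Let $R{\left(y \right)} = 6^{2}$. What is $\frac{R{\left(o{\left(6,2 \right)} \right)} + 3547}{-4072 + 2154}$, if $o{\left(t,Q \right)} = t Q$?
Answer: $- \frac{3583}{1918} \approx -1.8681$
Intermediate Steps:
$o{\left(t,Q \right)} = Q t$
$R{\left(y \right)} = 36$
$\frac{R{\left(o{\left(6,2 \right)} \right)} + 3547}{-4072 + 2154} = \frac{36 + 3547}{-4072 + 2154} = \frac{3583}{-1918} = 3583 \left(- \frac{1}{1918}\right) = - \frac{3583}{1918}$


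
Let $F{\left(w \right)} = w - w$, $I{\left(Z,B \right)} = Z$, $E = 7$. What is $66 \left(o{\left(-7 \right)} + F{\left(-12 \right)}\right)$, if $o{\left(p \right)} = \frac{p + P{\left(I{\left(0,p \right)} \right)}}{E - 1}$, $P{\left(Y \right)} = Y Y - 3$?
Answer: $-110$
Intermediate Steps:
$P{\left(Y \right)} = -3 + Y^{2}$ ($P{\left(Y \right)} = Y^{2} - 3 = -3 + Y^{2}$)
$F{\left(w \right)} = 0$
$o{\left(p \right)} = - \frac{1}{2} + \frac{p}{6}$ ($o{\left(p \right)} = \frac{p - \left(3 - 0^{2}\right)}{7 - 1} = \frac{p + \left(-3 + 0\right)}{6} = \left(p - 3\right) \frac{1}{6} = \left(-3 + p\right) \frac{1}{6} = - \frac{1}{2} + \frac{p}{6}$)
$66 \left(o{\left(-7 \right)} + F{\left(-12 \right)}\right) = 66 \left(\left(- \frac{1}{2} + \frac{1}{6} \left(-7\right)\right) + 0\right) = 66 \left(\left(- \frac{1}{2} - \frac{7}{6}\right) + 0\right) = 66 \left(- \frac{5}{3} + 0\right) = 66 \left(- \frac{5}{3}\right) = -110$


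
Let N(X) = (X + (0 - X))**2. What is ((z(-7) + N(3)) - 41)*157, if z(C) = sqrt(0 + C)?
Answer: -6437 + 157*I*sqrt(7) ≈ -6437.0 + 415.38*I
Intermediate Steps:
z(C) = sqrt(C)
N(X) = 0 (N(X) = (X - X)**2 = 0**2 = 0)
((z(-7) + N(3)) - 41)*157 = ((sqrt(-7) + 0) - 41)*157 = ((I*sqrt(7) + 0) - 41)*157 = (I*sqrt(7) - 41)*157 = (-41 + I*sqrt(7))*157 = -6437 + 157*I*sqrt(7)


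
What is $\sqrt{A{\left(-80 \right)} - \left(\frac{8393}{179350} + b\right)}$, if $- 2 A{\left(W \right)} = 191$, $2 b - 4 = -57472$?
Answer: $\frac{\sqrt{9211965854817}}{17935} \approx 169.23$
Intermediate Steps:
$b = -28734$ ($b = 2 + \frac{1}{2} \left(-57472\right) = 2 - 28736 = -28734$)
$A{\left(W \right)} = - \frac{191}{2}$ ($A{\left(W \right)} = \left(- \frac{1}{2}\right) 191 = - \frac{191}{2}$)
$\sqrt{A{\left(-80 \right)} - \left(\frac{8393}{179350} + b\right)} = \sqrt{- \frac{191}{2} - \left(-28734 + \frac{8393}{179350}\right)} = \sqrt{- \frac{191}{2} + \left(\left(-8393\right) \frac{1}{179350} + 28734\right)} = \sqrt{- \frac{191}{2} + \left(- \frac{8393}{179350} + 28734\right)} = \sqrt{- \frac{191}{2} + \frac{5153434507}{179350}} = \sqrt{\frac{2568153291}{89675}} = \frac{\sqrt{9211965854817}}{17935}$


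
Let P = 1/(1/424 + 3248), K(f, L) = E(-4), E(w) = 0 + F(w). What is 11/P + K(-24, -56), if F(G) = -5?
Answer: 15146563/424 ≈ 35723.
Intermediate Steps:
E(w) = -5 (E(w) = 0 - 5 = -5)
K(f, L) = -5
P = 424/1377153 (P = 1/(1/424 + 3248) = 1/(1377153/424) = 424/1377153 ≈ 0.00030788)
11/P + K(-24, -56) = 11/(424/1377153) - 5 = 11*(1377153/424) - 5 = 15148683/424 - 5 = 15146563/424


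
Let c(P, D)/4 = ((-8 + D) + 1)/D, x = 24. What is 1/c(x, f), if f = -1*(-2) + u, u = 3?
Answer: -5/8 ≈ -0.62500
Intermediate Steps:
f = 5 (f = -1*(-2) + 3 = 2 + 3 = 5)
c(P, D) = 4*(-7 + D)/D (c(P, D) = 4*(((-8 + D) + 1)/D) = 4*((-7 + D)/D) = 4*(-7 + D)/D)
1/c(x, f) = 1/(4 - 28/5) = 1/(-8/5) = -5/8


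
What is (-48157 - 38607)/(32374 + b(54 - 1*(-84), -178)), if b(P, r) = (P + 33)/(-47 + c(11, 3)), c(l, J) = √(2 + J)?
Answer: -325795436204/121549414751 - 780876*√5/121549414751 ≈ -2.6804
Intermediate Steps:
b(P, r) = (33 + P)/(-47 + √5) (b(P, r) = (P + 33)/(-47 + √(2 + 3)) = (33 + P)/(-47 + √5))
(-48157 - 38607)/(32374 + b(54 - 1*(-84), -178)) = (-48157 - 38607)/(32374 - (33 + (54 - 1*(-84)))/(47 - √5)) = -86764/(32374 - (33 + (54 + 84))/(47 - √5)) = -86764/(32374 - (33 + 138)/(47 - √5)) = -86764/(32374 - 1*171/(47 - √5)) = -86764/(32374 - 171/(47 - √5))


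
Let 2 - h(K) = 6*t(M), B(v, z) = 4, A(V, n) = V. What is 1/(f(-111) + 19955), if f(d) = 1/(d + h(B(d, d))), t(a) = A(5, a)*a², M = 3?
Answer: 379/7562944 ≈ 5.0113e-5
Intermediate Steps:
t(a) = 5*a²
h(K) = -268 (h(K) = 2 - 6*5*3² = 2 - 6*5*9 = 2 - 6*45 = 2 - 1*270 = 2 - 270 = -268)
f(d) = 1/(-268 + d) (f(d) = 1/(d - 268) = 1/(-268 + d))
1/(f(-111) + 19955) = 1/(1/(-268 - 111) + 19955) = 1/(1/(-379) + 19955) = 1/(-1/379 + 19955) = 1/(7562944/379) = 379/7562944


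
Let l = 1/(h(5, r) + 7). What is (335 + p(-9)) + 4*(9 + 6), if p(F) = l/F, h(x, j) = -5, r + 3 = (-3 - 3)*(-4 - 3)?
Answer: 7109/18 ≈ 394.94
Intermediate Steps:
r = 39 (r = -3 + (-3 - 3)*(-4 - 3) = -3 - 6*(-7) = -3 + 42 = 39)
l = ½ (l = 1/(-5 + 7) = 1/2 = ½ ≈ 0.50000)
p(F) = 1/(2*F)
(335 + p(-9)) + 4*(9 + 6) = (335 + (½)/(-9)) + 4*(9 + 6) = (335 + (½)*(-⅑)) + 4*15 = (335 - 1/18) + 60 = 6029/18 + 60 = 7109/18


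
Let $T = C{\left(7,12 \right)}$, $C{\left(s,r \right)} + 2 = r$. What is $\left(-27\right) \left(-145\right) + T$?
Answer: $3925$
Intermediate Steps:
$C{\left(s,r \right)} = -2 + r$
$T = 10$ ($T = -2 + 12 = 10$)
$\left(-27\right) \left(-145\right) + T = \left(-27\right) \left(-145\right) + 10 = 3915 + 10 = 3925$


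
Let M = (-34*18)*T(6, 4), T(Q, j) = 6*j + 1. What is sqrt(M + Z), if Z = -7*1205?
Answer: I*sqrt(23735) ≈ 154.06*I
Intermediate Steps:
T(Q, j) = 1 + 6*j
M = -15300 (M = (-34*18)*(1 + 6*4) = -612*(1 + 24) = -612*25 = -15300)
Z = -8435
sqrt(M + Z) = sqrt(-15300 - 8435) = sqrt(-23735) = I*sqrt(23735)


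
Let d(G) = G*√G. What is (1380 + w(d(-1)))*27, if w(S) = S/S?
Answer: 37287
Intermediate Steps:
d(G) = G^(3/2)
w(S) = 1
(1380 + w(d(-1)))*27 = (1380 + 1)*27 = 1381*27 = 37287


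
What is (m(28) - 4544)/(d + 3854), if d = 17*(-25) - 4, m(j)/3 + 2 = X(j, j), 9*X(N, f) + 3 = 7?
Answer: -13646/10275 ≈ -1.3281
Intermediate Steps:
X(N, f) = 4/9 (X(N, f) = -⅓ + (⅑)*7 = -⅓ + 7/9 = 4/9)
m(j) = -14/3 (m(j) = -6 + 3*(4/9) = -6 + 4/3 = -14/3)
d = -429 (d = -425 - 4 = -429)
(m(28) - 4544)/(d + 3854) = (-14/3 - 4544)/(-429 + 3854) = -13646/3/3425 = -13646/3*1/3425 = -13646/10275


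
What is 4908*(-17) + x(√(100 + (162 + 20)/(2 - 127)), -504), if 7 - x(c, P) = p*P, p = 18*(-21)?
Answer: -273941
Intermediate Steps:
p = -378
x(c, P) = 7 + 378*P (x(c, P) = 7 - (-378)*P = 7 + 378*P)
4908*(-17) + x(√(100 + (162 + 20)/(2 - 127)), -504) = 4908*(-17) + (7 + 378*(-504)) = -83436 + (7 - 190512) = -83436 - 190505 = -273941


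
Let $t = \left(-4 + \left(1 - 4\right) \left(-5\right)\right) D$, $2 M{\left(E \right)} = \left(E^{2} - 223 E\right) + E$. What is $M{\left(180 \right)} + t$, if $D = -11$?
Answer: $-3901$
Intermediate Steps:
$M{\left(E \right)} = \frac{E^{2}}{2} - 111 E$ ($M{\left(E \right)} = \frac{\left(E^{2} - 223 E\right) + E}{2} = \frac{E^{2} - 222 E}{2} = \frac{E^{2}}{2} - 111 E$)
$t = -121$ ($t = \left(-4 + \left(1 - 4\right) \left(-5\right)\right) \left(-11\right) = \left(-4 - -15\right) \left(-11\right) = \left(-4 + 15\right) \left(-11\right) = 11 \left(-11\right) = -121$)
$M{\left(180 \right)} + t = \frac{1}{2} \cdot 180 \left(-222 + 180\right) - 121 = \frac{1}{2} \cdot 180 \left(-42\right) - 121 = -3780 - 121 = -3901$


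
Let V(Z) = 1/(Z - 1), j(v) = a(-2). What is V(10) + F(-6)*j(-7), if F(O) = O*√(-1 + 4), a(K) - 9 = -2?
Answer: ⅑ - 42*√3 ≈ -72.635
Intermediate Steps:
a(K) = 7 (a(K) = 9 - 2 = 7)
F(O) = O*√3
j(v) = 7
V(Z) = 1/(-1 + Z)
V(10) + F(-6)*j(-7) = 1/(-1 + 10) - 6*√3*7 = 1/9 - 42*√3 = ⅑ - 42*√3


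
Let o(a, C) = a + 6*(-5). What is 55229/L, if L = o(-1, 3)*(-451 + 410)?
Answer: 55229/1271 ≈ 43.453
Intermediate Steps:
o(a, C) = -30 + a (o(a, C) = a - 30 = -30 + a)
L = 1271 (L = (-30 - 1)*(-451 + 410) = -31*(-41) = 1271)
55229/L = 55229/1271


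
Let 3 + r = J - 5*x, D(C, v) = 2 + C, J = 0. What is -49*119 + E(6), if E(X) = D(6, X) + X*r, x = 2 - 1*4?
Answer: -5781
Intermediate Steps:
x = -2 (x = 2 - 4 = -2)
r = 7 (r = -3 + (0 - 5*(-2)) = -3 + (0 + 10) = -3 + 10 = 7)
E(X) = 8 + 7*X (E(X) = (2 + 6) + X*7 = 8 + 7*X)
-49*119 + E(6) = -49*119 + (8 + 7*6) = -5831 + (8 + 42) = -5831 + 50 = -5781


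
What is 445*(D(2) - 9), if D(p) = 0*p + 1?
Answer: -3560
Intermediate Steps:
D(p) = 1 (D(p) = 0 + 1 = 1)
445*(D(2) - 9) = 445*(1 - 9) = 445*(-8) = -3560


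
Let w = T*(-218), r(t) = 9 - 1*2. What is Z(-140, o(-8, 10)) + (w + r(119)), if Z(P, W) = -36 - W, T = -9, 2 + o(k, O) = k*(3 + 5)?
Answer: 1999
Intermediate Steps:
o(k, O) = -2 + 8*k (o(k, O) = -2 + k*(3 + 5) = -2 + k*8 = -2 + 8*k)
r(t) = 7 (r(t) = 9 - 2 = 7)
w = 1962 (w = -9*(-218) = 1962)
Z(-140, o(-8, 10)) + (w + r(119)) = (-36 - (-2 + 8*(-8))) + (1962 + 7) = (-36 - (-2 - 64)) + 1969 = (-36 - 1*(-66)) + 1969 = (-36 + 66) + 1969 = 30 + 1969 = 1999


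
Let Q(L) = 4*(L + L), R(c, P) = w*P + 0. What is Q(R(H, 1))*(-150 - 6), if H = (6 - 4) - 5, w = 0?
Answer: 0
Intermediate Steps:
H = -3 (H = 2 - 5 = -3)
R(c, P) = 0 (R(c, P) = 0*P + 0 = 0 + 0 = 0)
Q(L) = 8*L (Q(L) = 4*(2*L) = 8*L)
Q(R(H, 1))*(-150 - 6) = (8*0)*(-150 - 6) = 0*(-156) = 0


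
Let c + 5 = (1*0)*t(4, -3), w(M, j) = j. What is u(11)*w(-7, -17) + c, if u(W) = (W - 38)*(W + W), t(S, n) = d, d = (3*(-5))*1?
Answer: 10093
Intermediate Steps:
d = -15 (d = -15*1 = -15)
t(S, n) = -15
u(W) = 2*W*(-38 + W) (u(W) = (-38 + W)*(2*W) = 2*W*(-38 + W))
c = -5 (c = -5 + (1*0)*(-15) = -5 + 0*(-15) = -5 + 0 = -5)
u(11)*w(-7, -17) + c = (2*11*(-38 + 11))*(-17) - 5 = (2*11*(-27))*(-17) - 5 = -594*(-17) - 5 = 10098 - 5 = 10093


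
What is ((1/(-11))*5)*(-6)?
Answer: 30/11 ≈ 2.7273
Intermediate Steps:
((1/(-11))*5)*(-6) = ((1*(-1/11))*5)*(-6) = -1/11*5*(-6) = -5/11*(-6) = 30/11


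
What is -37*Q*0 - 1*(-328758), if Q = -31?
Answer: 328758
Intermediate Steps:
-37*Q*0 - 1*(-328758) = -37*(-31)*0 - 1*(-328758) = 1147*0 + 328758 = 0 + 328758 = 328758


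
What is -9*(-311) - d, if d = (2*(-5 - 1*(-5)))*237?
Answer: 2799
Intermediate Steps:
d = 0 (d = (2*(-5 + 5))*237 = (2*0)*237 = 0*237 = 0)
-9*(-311) - d = -9*(-311) - 1*0 = 2799 + 0 = 2799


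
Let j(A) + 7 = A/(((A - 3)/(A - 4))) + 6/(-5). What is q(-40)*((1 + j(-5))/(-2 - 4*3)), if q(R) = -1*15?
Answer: -1539/112 ≈ -13.741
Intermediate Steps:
q(R) = -15
j(A) = -41/5 + A*(-4 + A)/(-3 + A) (j(A) = -7 + (A/(((A - 3)/(A - 4))) + 6/(-5)) = -7 + (A/(((-3 + A)/(-4 + A))) + 6*(-⅕)) = -7 + (A/(((-3 + A)/(-4 + A))) - 6/5) = -7 + (A*((-4 + A)/(-3 + A)) - 6/5) = -7 + (A*(-4 + A)/(-3 + A) - 6/5) = -7 + (-6/5 + A*(-4 + A)/(-3 + A)) = -41/5 + A*(-4 + A)/(-3 + A))
q(-40)*((1 + j(-5))/(-2 - 4*3)) = -15*(1 + (123 - 61*(-5) + 5*(-5)²)/(5*(-3 - 5)))/(-2 - 4*3) = -15*(1 + (⅕)*(123 + 305 + 5*25)/(-8))/(-2 - 12) = -15*(1 + (⅕)*(-⅛)*(123 + 305 + 125))/(-14) = -15*(1 + (⅕)*(-⅛)*553)*(-1)/14 = -15*(1 - 553/40)*(-1)/14 = -(-1539)*(-1)/(8*14) = -15*513/560 = -1539/112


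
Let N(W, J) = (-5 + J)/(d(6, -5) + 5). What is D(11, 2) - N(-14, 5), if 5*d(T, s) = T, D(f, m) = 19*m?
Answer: 38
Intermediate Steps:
d(T, s) = T/5
N(W, J) = -25/31 + 5*J/31 (N(W, J) = (-5 + J)/((1/5)*6 + 5) = (-5 + J)/(6/5 + 5) = (-5 + J)/(31/5) = (-5 + J)*(5/31) = -25/31 + 5*J/31)
D(11, 2) - N(-14, 5) = 19*2 - (-25/31 + (5/31)*5) = 38 - (-25/31 + 25/31) = 38 - 1*0 = 38 + 0 = 38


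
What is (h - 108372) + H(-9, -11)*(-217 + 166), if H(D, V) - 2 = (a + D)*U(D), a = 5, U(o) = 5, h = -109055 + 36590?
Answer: -179919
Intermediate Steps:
h = -72465
H(D, V) = 27 + 5*D (H(D, V) = 2 + (5 + D)*5 = 2 + (25 + 5*D) = 27 + 5*D)
(h - 108372) + H(-9, -11)*(-217 + 166) = (-72465 - 108372) + (27 + 5*(-9))*(-217 + 166) = -180837 + (27 - 45)*(-51) = -180837 - 18*(-51) = -180837 + 918 = -179919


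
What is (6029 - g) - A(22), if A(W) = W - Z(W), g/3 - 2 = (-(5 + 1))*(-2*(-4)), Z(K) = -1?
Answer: 6144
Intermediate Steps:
g = -138 (g = 6 + 3*((-(5 + 1))*(-2*(-4))) = 6 + 3*(-1*6*8) = 6 + 3*(-6*8) = 6 + 3*(-48) = 6 - 144 = -138)
A(W) = 1 + W (A(W) = W - 1*(-1) = W + 1 = 1 + W)
(6029 - g) - A(22) = (6029 - 1*(-138)) - (1 + 22) = (6029 + 138) - 1*23 = 6167 - 23 = 6144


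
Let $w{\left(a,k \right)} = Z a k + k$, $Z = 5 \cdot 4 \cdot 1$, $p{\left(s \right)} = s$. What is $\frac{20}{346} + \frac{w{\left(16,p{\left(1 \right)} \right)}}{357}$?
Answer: $\frac{19701}{20587} \approx 0.95696$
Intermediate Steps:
$Z = 20$ ($Z = 20 \cdot 1 = 20$)
$w{\left(a,k \right)} = k + 20 a k$ ($w{\left(a,k \right)} = 20 a k + k = k + 20 a k$)
$\frac{20}{346} + \frac{w{\left(16,p{\left(1 \right)} \right)}}{357} = \frac{20}{346} + \frac{1 \left(1 + 20 \cdot 16\right)}{357} = 20 \cdot \frac{1}{346} + 1 \left(1 + 320\right) \frac{1}{357} = \frac{10}{173} + 1 \cdot 321 \cdot \frac{1}{357} = \frac{10}{173} + 321 \cdot \frac{1}{357} = \frac{10}{173} + \frac{107}{119} = \frac{19701}{20587}$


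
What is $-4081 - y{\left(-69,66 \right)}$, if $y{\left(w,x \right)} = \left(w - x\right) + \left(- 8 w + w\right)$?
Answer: $-4429$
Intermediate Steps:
$y{\left(w,x \right)} = - x - 6 w$ ($y{\left(w,x \right)} = \left(w - x\right) - 7 w = - x - 6 w$)
$-4081 - y{\left(-69,66 \right)} = -4081 - \left(\left(-1\right) 66 - -414\right) = -4081 - \left(-66 + 414\right) = -4081 - 348 = -4429$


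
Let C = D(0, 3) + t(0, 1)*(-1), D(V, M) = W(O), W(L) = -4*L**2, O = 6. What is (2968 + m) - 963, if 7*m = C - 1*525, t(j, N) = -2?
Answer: 13368/7 ≈ 1909.7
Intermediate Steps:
D(V, M) = -144 (D(V, M) = -4*6**2 = -4*36 = -144)
C = -142 (C = -144 - 2*(-1) = -144 + 2 = -142)
m = -667/7 (m = (-142 - 1*525)/7 = (-142 - 525)/7 = (1/7)*(-667) = -667/7 ≈ -95.286)
(2968 + m) - 963 = (2968 - 667/7) - 963 = 20109/7 - 963 = 13368/7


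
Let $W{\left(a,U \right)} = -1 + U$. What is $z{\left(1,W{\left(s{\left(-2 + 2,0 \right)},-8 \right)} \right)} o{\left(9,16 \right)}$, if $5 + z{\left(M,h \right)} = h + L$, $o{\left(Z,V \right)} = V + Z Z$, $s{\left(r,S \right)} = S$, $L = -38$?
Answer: $-5044$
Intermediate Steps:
$o{\left(Z,V \right)} = V + Z^{2}$
$z{\left(M,h \right)} = -43 + h$ ($z{\left(M,h \right)} = -5 + \left(h - 38\right) = -5 + \left(-38 + h\right) = -43 + h$)
$z{\left(1,W{\left(s{\left(-2 + 2,0 \right)},-8 \right)} \right)} o{\left(9,16 \right)} = \left(-43 - 9\right) \left(16 + 9^{2}\right) = \left(-43 - 9\right) \left(16 + 81\right) = \left(-52\right) 97 = -5044$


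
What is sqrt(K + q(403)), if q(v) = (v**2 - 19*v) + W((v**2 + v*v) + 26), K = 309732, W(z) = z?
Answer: 4*sqrt(49333) ≈ 888.44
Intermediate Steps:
q(v) = 26 - 19*v + 3*v**2 (q(v) = (v**2 - 19*v) + ((v**2 + v*v) + 26) = (v**2 - 19*v) + ((v**2 + v**2) + 26) = (v**2 - 19*v) + (2*v**2 + 26) = (v**2 - 19*v) + (26 + 2*v**2) = 26 - 19*v + 3*v**2)
sqrt(K + q(403)) = sqrt(309732 + (26 - 19*403 + 3*403**2)) = sqrt(309732 + (26 - 7657 + 3*162409)) = sqrt(309732 + (26 - 7657 + 487227)) = sqrt(309732 + 479596) = sqrt(789328) = 4*sqrt(49333)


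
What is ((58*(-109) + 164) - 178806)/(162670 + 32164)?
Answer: -92482/97417 ≈ -0.94934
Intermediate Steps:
((58*(-109) + 164) - 178806)/(162670 + 32164) = ((-6322 + 164) - 178806)/194834 = (-6158 - 178806)*(1/194834) = -184964*1/194834 = -92482/97417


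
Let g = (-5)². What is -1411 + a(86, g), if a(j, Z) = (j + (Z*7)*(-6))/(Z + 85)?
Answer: -78087/55 ≈ -1419.8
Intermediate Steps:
g = 25
a(j, Z) = (j - 42*Z)/(85 + Z) (a(j, Z) = (j + (7*Z)*(-6))/(85 + Z) = (j - 42*Z)/(85 + Z))
-1411 + a(86, g) = -1411 + (86 - 42*25)/(85 + 25) = -1411 + (86 - 1050)/110 = -1411 + (1/110)*(-964) = -1411 - 482/55 = -78087/55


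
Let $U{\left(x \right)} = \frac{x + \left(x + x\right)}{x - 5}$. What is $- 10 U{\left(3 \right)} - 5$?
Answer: $40$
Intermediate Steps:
$U{\left(x \right)} = \frac{3 x}{-5 + x}$ ($U{\left(x \right)} = \frac{x + 2 x}{-5 + x} = \frac{3 x}{-5 + x}$)
$- 10 U{\left(3 \right)} - 5 = - 10 \cdot 3 \cdot 3 \frac{1}{-5 + 3} - 5 = - 10 \cdot 3 \cdot 3 \frac{1}{-2} - 5 = - 10 \cdot 3 \cdot 3 \left(- \frac{1}{2}\right) - 5 = \left(-10\right) \left(- \frac{9}{2}\right) - 5 = 45 - 5 = 40$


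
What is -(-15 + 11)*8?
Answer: 32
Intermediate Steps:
-(-15 + 11)*8 = -(-4)*8 = -1*(-32) = 32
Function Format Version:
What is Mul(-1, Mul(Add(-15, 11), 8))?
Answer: 32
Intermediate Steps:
Mul(-1, Mul(Add(-15, 11), 8)) = Mul(-1, Mul(-4, 8)) = Mul(-1, -32) = 32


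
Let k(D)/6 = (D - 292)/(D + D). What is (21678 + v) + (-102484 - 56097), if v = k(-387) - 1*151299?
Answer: -37177379/129 ≈ -2.8820e+5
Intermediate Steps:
k(D) = 3*(-292 + D)/D (k(D) = 6*((D - 292)/(D + D)) = 6*((-292 + D)/((2*D))) = 6*((-292 + D)*(1/(2*D))) = 6*((-292 + D)/(2*D)) = 3*(-292 + D)/D)
v = -19516892/129 (v = (3 - 876/(-387)) - 1*151299 = (3 - 876*(-1/387)) - 151299 = (3 + 292/129) - 151299 = 679/129 - 151299 = -19516892/129 ≈ -1.5129e+5)
(21678 + v) + (-102484 - 56097) = (21678 - 19516892/129) + (-102484 - 56097) = -16720430/129 - 158581 = -37177379/129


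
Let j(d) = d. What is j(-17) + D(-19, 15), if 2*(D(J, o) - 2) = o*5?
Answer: 45/2 ≈ 22.500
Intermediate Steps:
D(J, o) = 2 + 5*o/2 (D(J, o) = 2 + (o*5)/2 = 2 + (5*o)/2 = 2 + 5*o/2)
j(-17) + D(-19, 15) = -17 + (2 + (5/2)*15) = -17 + (2 + 75/2) = -17 + 79/2 = 45/2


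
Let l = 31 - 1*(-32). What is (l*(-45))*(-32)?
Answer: 90720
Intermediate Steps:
l = 63 (l = 31 + 32 = 63)
(l*(-45))*(-32) = (63*(-45))*(-32) = -2835*(-32) = 90720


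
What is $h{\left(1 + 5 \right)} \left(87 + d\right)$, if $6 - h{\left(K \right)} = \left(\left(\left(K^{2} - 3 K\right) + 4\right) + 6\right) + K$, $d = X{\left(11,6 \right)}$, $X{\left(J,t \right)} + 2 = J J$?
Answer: $-5768$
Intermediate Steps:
$X{\left(J,t \right)} = -2 + J^{2}$ ($X{\left(J,t \right)} = -2 + J J = -2 + J^{2}$)
$d = 119$ ($d = -2 + 11^{2} = -2 + 121 = 119$)
$h{\left(K \right)} = -4 - K^{2} + 2 K$ ($h{\left(K \right)} = 6 - \left(\left(\left(\left(K^{2} - 3 K\right) + 4\right) + 6\right) + K\right) = 6 - \left(\left(\left(4 + K^{2} - 3 K\right) + 6\right) + K\right) = 6 - \left(\left(10 + K^{2} - 3 K\right) + K\right) = 6 - \left(10 + K^{2} - 2 K\right) = -4 - K^{2} + 2 K$)
$h{\left(1 + 5 \right)} \left(87 + d\right) = \left(-4 - \left(1 + 5\right)^{2} + 2 \left(1 + 5\right)\right) \left(87 + 119\right) = \left(-4 - 6^{2} + 2 \cdot 6\right) 206 = \left(-4 - 36 + 12\right) 206 = \left(-28\right) 206 = -5768$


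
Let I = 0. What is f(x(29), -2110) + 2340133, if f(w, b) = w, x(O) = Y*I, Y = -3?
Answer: 2340133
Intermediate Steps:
x(O) = 0 (x(O) = -3*0 = 0)
f(x(29), -2110) + 2340133 = 0 + 2340133 = 2340133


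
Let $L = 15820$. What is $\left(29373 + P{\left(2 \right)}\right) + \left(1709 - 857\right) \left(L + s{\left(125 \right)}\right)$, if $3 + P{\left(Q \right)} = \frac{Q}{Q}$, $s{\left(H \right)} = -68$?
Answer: $13450075$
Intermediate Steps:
$P{\left(Q \right)} = -2$ ($P{\left(Q \right)} = -3 + \frac{Q}{Q} = -3 + 1 = -2$)
$\left(29373 + P{\left(2 \right)}\right) + \left(1709 - 857\right) \left(L + s{\left(125 \right)}\right) = \left(29373 - 2\right) + \left(1709 - 857\right) \left(15820 - 68\right) = 29371 + 852 \cdot 15752 = 29371 + 13420704 = 13450075$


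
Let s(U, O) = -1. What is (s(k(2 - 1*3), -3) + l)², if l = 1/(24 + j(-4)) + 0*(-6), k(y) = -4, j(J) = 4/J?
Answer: 484/529 ≈ 0.91493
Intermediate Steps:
l = 1/23 (l = 1/(24 + 4/(-4)) + 0*(-6) = 1/(24 + 4*(-¼)) + 0 = 1/(24 - 1) + 0 = 1/23 + 0 = 1/23 ≈ 0.043478)
(s(k(2 - 1*3), -3) + l)² = (-1 + 1/23)² = (-22/23)² = 484/529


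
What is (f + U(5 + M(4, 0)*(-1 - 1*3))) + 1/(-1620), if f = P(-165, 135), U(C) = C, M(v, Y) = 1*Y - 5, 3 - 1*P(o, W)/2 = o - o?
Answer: 50219/1620 ≈ 30.999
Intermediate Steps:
P(o, W) = 6 (P(o, W) = 6 - 2*(o - o) = 6 - 2*0 = 6 + 0 = 6)
M(v, Y) = -5 + Y (M(v, Y) = Y - 5 = -5 + Y)
f = 6
(f + U(5 + M(4, 0)*(-1 - 1*3))) + 1/(-1620) = (6 + (5 + (-5 + 0)*(-1 - 1*3))) + 1/(-1620) = (6 + (5 - 5*(-1 - 3))) - 1/1620 = (6 + (5 - 5*(-4))) - 1/1620 = (6 + (5 + 20)) - 1/1620 = (6 + 25) - 1/1620 = 31 - 1/1620 = 50219/1620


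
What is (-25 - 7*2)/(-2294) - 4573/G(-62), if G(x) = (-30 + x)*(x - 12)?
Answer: -138175/211048 ≈ -0.65471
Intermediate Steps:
G(x) = (-30 + x)*(-12 + x)
(-25 - 7*2)/(-2294) - 4573/G(-62) = (-25 - 7*2)/(-2294) - 4573/(360 + (-62)**2 - 42*(-62)) = (-25 - 14)*(-1/2294) - 4573/(360 + 3844 + 2604) = -39*(-1/2294) - 4573/6808 = 39/2294 - 4573*1/6808 = 39/2294 - 4573/6808 = -138175/211048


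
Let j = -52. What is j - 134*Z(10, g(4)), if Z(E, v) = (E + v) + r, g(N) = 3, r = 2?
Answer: -2062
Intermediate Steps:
Z(E, v) = 2 + E + v (Z(E, v) = (E + v) + 2 = 2 + E + v)
j - 134*Z(10, g(4)) = -52 - 134*(2 + 10 + 3) = -52 - 134*15 = -52 - 2010 = -2062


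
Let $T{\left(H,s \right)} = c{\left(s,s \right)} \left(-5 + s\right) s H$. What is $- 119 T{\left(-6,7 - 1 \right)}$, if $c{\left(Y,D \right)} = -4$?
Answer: $-17136$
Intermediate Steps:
$T{\left(H,s \right)} = H s \left(20 - 4 s\right)$ ($T{\left(H,s \right)} = - 4 \left(-5 + s\right) s H = \left(20 - 4 s\right) H s = H s \left(20 - 4 s\right)$)
$- 119 T{\left(-6,7 - 1 \right)} = - 119 \cdot 4 \left(-6\right) \left(7 - 1\right) \left(5 - \left(7 - 1\right)\right) = - 119 \cdot 4 \left(-6\right) 6 \left(5 - 6\right) = - 119 \cdot 4 \left(-6\right) 6 \left(-1\right) = \left(-119\right) 144 = -17136$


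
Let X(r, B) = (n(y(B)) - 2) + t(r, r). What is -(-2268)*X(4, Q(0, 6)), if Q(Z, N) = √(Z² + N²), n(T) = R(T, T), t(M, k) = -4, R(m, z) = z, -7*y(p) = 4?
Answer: -14904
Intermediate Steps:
y(p) = -4/7 (y(p) = -⅐*4 = -4/7)
n(T) = T
Q(Z, N) = √(N² + Z²)
X(r, B) = -46/7 (X(r, B) = (-4/7 - 2) - 4 = -18/7 - 4 = -46/7)
-(-2268)*X(4, Q(0, 6)) = -(-2268)*(-46)/7 = -2268*46/7 = -14904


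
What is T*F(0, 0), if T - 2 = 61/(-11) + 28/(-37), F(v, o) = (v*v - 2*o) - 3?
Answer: 5253/407 ≈ 12.907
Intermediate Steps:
F(v, o) = -3 + v**2 - 2*o (F(v, o) = (v**2 - 2*o) - 3 = -3 + v**2 - 2*o)
T = -1751/407 (T = 2 + (61/(-11) + 28/(-37)) = 2 + (61*(-1/11) + 28*(-1/37)) = 2 + (-61/11 - 28/37) = 2 - 2565/407 = -1751/407 ≈ -4.3022)
T*F(0, 0) = -1751*(-3 + 0**2 - 2*0)/407 = -1751*(-3 + 0 + 0)/407 = -1751/407*(-3) = 5253/407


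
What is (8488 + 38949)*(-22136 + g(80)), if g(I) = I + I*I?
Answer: -742673672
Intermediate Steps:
g(I) = I + I²
(8488 + 38949)*(-22136 + g(80)) = (8488 + 38949)*(-22136 + 80*(1 + 80)) = 47437*(-22136 + 80*81) = 47437*(-22136 + 6480) = 47437*(-15656) = -742673672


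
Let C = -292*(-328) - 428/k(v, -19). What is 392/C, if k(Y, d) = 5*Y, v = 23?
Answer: 11270/2753453 ≈ 0.0040930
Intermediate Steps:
C = 11013812/115 (C = -292*(-328) - 428/(5*23) = 95776 - 428/115 = 11013812/115 ≈ 95772.)
392/C = 392/(11013812/115) = 392*(115/11013812) = 11270/2753453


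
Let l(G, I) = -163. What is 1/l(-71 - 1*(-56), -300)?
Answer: -1/163 ≈ -0.0061350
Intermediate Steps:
1/l(-71 - 1*(-56), -300) = 1/(-163) = -1/163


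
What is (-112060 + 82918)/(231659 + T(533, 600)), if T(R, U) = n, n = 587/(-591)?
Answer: -8611461/68454941 ≈ -0.12580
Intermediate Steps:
n = -587/591 (n = 587*(-1/591) = -587/591 ≈ -0.99323)
T(R, U) = -587/591
(-112060 + 82918)/(231659 + T(533, 600)) = (-112060 + 82918)/(231659 - 587/591) = -29142/136909882/591 = -29142*591/136909882 = -8611461/68454941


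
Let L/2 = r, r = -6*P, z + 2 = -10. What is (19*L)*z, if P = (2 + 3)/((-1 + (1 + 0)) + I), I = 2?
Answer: 6840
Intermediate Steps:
z = -12 (z = -2 - 10 = -12)
P = 5/2 (P = (2 + 3)/((-1 + (1 + 0)) + 2) = 5/((-1 + 1) + 2) = 5/(0 + 2) = 5/2 ≈ 2.5000)
r = -15 (r = -6*5/2 = -15)
L = -30 (L = 2*(-15) = -30)
(19*L)*z = (19*(-30))*(-12) = -570*(-12) = 6840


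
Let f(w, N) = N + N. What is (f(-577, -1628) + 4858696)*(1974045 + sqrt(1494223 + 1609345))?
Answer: 9584857054800 + 19421760*sqrt(193973) ≈ 9.5934e+12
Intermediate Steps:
f(w, N) = 2*N
(f(-577, -1628) + 4858696)*(1974045 + sqrt(1494223 + 1609345)) = (2*(-1628) + 4858696)*(1974045 + sqrt(1494223 + 1609345)) = (-3256 + 4858696)*(1974045 + sqrt(3103568)) = 4855440*(1974045 + 4*sqrt(193973)) = 9584857054800 + 19421760*sqrt(193973)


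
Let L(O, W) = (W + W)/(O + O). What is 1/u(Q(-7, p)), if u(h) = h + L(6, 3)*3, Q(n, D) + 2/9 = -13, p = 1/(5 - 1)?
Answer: -18/211 ≈ -0.085308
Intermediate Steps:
L(O, W) = W/O (L(O, W) = (2*W)/((2*O)) = (2*W)*(1/(2*O)) = W/O)
p = ¼ (p = 1/4 = ¼ ≈ 0.25000)
Q(n, D) = -119/9 (Q(n, D) = -2/9 - 13 = -119/9)
u(h) = 3/2 + h (u(h) = h + (3/6)*3 = h + (3*(⅙))*3 = h + (½)*3 = h + 3/2 = 3/2 + h)
1/u(Q(-7, p)) = 1/(3/2 - 119/9) = 1/(-211/18) = -18/211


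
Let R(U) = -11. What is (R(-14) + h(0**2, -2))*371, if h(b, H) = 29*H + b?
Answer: -25599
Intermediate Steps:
h(b, H) = b + 29*H
(R(-14) + h(0**2, -2))*371 = (-11 + (0**2 + 29*(-2)))*371 = (-11 + (0 - 58))*371 = (-11 - 58)*371 = -69*371 = -25599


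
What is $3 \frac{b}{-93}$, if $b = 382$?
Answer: $- \frac{382}{31} \approx -12.323$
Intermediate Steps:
$3 \frac{b}{-93} = 3 \frac{382}{-93} = 3 \cdot 382 \left(- \frac{1}{93}\right) = 3 \left(- \frac{382}{93}\right) = - \frac{382}{31}$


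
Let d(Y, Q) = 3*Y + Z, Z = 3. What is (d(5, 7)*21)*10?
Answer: 3780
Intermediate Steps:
d(Y, Q) = 3 + 3*Y (d(Y, Q) = 3*Y + 3 = 3 + 3*Y)
(d(5, 7)*21)*10 = ((3 + 3*5)*21)*10 = ((3 + 15)*21)*10 = (18*21)*10 = 378*10 = 3780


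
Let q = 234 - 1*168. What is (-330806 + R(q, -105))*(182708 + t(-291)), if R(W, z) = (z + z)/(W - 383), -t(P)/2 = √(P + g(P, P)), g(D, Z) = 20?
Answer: -19159727770736/317 + 209730584*I*√271/317 ≈ -6.0441e+10 + 1.0891e+7*I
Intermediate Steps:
q = 66 (q = 234 - 168 = 66)
t(P) = -2*√(20 + P) (t(P) = -2*√(P + 20) = -2*√(20 + P))
R(W, z) = 2*z/(-383 + W) (R(W, z) = (2*z)/(-383 + W) = 2*z/(-383 + W))
(-330806 + R(q, -105))*(182708 + t(-291)) = (-330806 + 2*(-105)/(-383 + 66))*(182708 - 2*√(20 - 291)) = (-330806 + 2*(-105)/(-317))*(182708 - 2*I*√271) = (-330806 + 2*(-105)*(-1/317))*(182708 - 2*I*√271) = (-330806 + 210/317)*(182708 - 2*I*√271) = -104865292*(182708 - 2*I*√271)/317 = -19159727770736/317 + 209730584*I*√271/317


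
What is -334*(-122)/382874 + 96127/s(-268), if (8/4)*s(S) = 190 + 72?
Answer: 18404933493/25078247 ≈ 733.90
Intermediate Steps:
s(S) = 131 (s(S) = (190 + 72)/2 = (1/2)*262 = 131)
-334*(-122)/382874 + 96127/s(-268) = -334*(-122)/382874 + 96127/131 = 40748*(1/382874) + 96127*(1/131) = 20374/191437 + 96127/131 = 18404933493/25078247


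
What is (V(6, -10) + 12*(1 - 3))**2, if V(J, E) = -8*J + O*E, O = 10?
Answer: 29584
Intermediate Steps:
V(J, E) = -8*J + 10*E
(V(6, -10) + 12*(1 - 3))**2 = ((-8*6 + 10*(-10)) + 12*(1 - 3))**2 = ((-48 - 100) + 12*(-2))**2 = (-148 - 24)**2 = (-172)**2 = 29584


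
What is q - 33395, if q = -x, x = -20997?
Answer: -12398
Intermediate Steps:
q = 20997 (q = -1*(-20997) = 20997)
q - 33395 = 20997 - 33395 = -12398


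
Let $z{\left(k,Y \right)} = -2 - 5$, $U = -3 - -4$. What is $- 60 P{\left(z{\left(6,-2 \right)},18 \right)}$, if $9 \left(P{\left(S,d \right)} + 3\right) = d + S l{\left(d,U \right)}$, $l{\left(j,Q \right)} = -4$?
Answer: $- \frac{380}{3} \approx -126.67$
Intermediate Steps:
$U = 1$ ($U = -3 + 4 = 1$)
$z{\left(k,Y \right)} = -7$
$P{\left(S,d \right)} = -3 - \frac{4 S}{9} + \frac{d}{9}$ ($P{\left(S,d \right)} = -3 + \frac{d + S \left(-4\right)}{9} = -3 + \frac{d - 4 S}{9} = -3 - \left(- \frac{d}{9} + \frac{4 S}{9}\right) = -3 - \frac{4 S}{9} + \frac{d}{9}$)
$- 60 P{\left(z{\left(6,-2 \right)},18 \right)} = - 60 \left(-3 - - \frac{28}{9} + \frac{1}{9} \cdot 18\right) = - 60 \left(-3 + \frac{28}{9} + 2\right) = \left(-60\right) \frac{19}{9} = - \frac{380}{3}$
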